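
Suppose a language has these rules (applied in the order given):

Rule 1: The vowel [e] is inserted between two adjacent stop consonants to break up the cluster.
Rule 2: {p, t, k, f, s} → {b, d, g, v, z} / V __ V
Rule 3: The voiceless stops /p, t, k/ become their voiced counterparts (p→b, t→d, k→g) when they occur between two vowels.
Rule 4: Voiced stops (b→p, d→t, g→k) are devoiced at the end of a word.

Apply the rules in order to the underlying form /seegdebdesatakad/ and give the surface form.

Rule 1 (stop-cluster e-epenthesis): /g/ and /d/ form a stop–stop cluster, so [e] is inserted between them. /b/ and /d/ form a stop–stop cluster, so [e] is inserted between them. /seegdebdesatakad/ → seegedebedesatakad.
Rule 2 (intervocalic voicing): /s/ is a voiceless obstruent between vowels /e/ and /a/, so it voices to [z]. /t/ is a voiceless obstruent between vowels /a/ and /a/, so it voices to [d]. /k/ is a voiceless obstruent between vowels /a/ and /a/, so it voices to [g]. /seegedebedesatakad/ → seegedebedezadagad.
Rule 3 (intervocalic voicing): no segment meets the environment; /seegedebedezadagad/ is unchanged.
Rule 4 (final devoicing): /d/ is a voiced stop in word-final position, so it devoices to [t]. /seegedebedezadagad/ → seegedebedezadagat.

seegedebedezadagat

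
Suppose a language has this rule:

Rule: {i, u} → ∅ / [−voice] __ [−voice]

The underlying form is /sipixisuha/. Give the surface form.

/i/ is a high vowel flanked by voiceless consonants /s/ and /p/, so it deletes.
/i/ is a high vowel flanked by voiceless consonants /p/ and /x/, so it deletes.
/i/ is a high vowel flanked by voiceless consonants /x/ and /s/, so it deletes.
/u/ is a high vowel flanked by voiceless consonants /s/ and /h/, so it deletes.
Surface form: [spxsha].

spxsha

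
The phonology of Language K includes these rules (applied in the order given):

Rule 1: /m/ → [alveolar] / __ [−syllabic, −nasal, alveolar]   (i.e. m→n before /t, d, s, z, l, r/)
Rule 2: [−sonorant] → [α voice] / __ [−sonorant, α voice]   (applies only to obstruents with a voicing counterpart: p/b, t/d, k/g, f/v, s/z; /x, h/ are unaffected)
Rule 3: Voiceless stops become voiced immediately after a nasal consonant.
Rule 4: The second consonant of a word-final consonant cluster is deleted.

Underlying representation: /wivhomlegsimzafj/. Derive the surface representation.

wifhonleksinzaf

Rule 1 (nasal place assimilation): /m/ precedes the alveolar consonant /l/, so it assimilates in place to [n]. /m/ precedes the alveolar consonant /z/, so it assimilates in place to [n]. /wivhomlegsimzafj/ → wivhonlegsinzafj.
Rule 2 (regressive voicing assimilation): /v/ precedes the voiceless obstruent /h/, so it devoices to [f] by assimilation. /g/ precedes the voiceless obstruent /s/, so it devoices to [k] by assimilation. /wivhonlegsinzafj/ → wifhonleksinzafj.
Rule 3 (post-nasal voicing): no segment meets the environment; /wifhonleksinzafj/ is unchanged.
Rule 4 (final cluster simplification): /j/ is the second consonant of a word-final cluster /fj/, so it deletes. /wifhonleksinzafj/ → wifhonleksinzaf.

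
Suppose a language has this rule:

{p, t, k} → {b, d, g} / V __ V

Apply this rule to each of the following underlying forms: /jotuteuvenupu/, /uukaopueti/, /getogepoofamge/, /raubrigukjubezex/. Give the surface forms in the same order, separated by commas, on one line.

jodudeuvenubu, uugaobuedi, gedogeboofamge, raubrigukjubezex

/jotuteuvenupu/: /t/ is a voiceless stop between vowels /o/ and /u/, so it voices to [d]. /t/ is a voiceless stop between vowels /u/ and /e/, so it voices to [d]. /p/ is a voiceless stop between vowels /u/ and /u/, so it voices to [b]. → [jodudeuvenubu].
/uukaopueti/: /k/ is a voiceless stop between vowels /u/ and /a/, so it voices to [g]. /p/ is a voiceless stop between vowels /o/ and /u/, so it voices to [b]. /t/ is a voiceless stop between vowels /e/ and /i/, so it voices to [d]. → [uugaobuedi].
/getogepoofamge/: /t/ is a voiceless stop between vowels /e/ and /o/, so it voices to [d]. /p/ is a voiceless stop between vowels /e/ and /o/, so it voices to [b]. → [gedogeboofamge].
/raubrigukjubezex/: the rule's environment is not met; surfaces unchanged as [raubrigukjubezex].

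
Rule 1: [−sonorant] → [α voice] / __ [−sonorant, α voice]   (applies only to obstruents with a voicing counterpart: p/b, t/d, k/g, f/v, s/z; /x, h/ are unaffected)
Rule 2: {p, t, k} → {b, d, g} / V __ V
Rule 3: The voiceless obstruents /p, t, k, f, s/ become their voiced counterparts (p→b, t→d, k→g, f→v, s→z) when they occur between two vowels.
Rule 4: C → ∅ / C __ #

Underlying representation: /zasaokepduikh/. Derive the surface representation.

zazaogebduik

Rule 1 (regressive voicing assimilation): /p/ precedes the voiced obstruent /d/, so it voices to [b] by assimilation. /zasaokepduikh/ → zasaokebduikh.
Rule 2 (intervocalic voicing): /k/ is a voiceless stop between vowels /o/ and /e/, so it voices to [g]. /zasaokebduikh/ → zasaogebduikh.
Rule 3 (intervocalic voicing): /s/ is a voiceless obstruent between vowels /a/ and /a/, so it voices to [z]. /zasaogebduikh/ → zazaogebduikh.
Rule 4 (final cluster simplification): /h/ is the second consonant of a word-final cluster /kh/, so it deletes. /zazaogebduikh/ → zazaogebduik.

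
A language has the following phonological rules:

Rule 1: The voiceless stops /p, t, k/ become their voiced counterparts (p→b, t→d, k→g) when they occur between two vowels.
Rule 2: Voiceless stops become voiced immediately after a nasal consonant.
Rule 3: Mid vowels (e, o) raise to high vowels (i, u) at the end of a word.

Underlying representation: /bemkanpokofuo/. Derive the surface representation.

bemganbogofuu

Rule 1 (intervocalic voicing): /k/ is a voiceless stop between vowels /o/ and /o/, so it voices to [g]. /bemkanpokofuo/ → bemkanpogofuo.
Rule 2 (post-nasal voicing): /k/ is a voiceless stop immediately after the nasal /m/, so it voices to [g]. /p/ is a voiceless stop immediately after the nasal /n/, so it voices to [b]. /bemkanpogofuo/ → bemganbogofuo.
Rule 3 (final vowel raising): /o/ is a mid vowel in word-final position, so it raises to [u]. /bemganbogofuo/ → bemganbogofuu.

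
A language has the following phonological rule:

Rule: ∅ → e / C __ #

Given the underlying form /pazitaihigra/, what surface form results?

pazitaihigra

No segment of /pazitaihigra/ meets the structural description of the rule, so the form surfaces unchanged.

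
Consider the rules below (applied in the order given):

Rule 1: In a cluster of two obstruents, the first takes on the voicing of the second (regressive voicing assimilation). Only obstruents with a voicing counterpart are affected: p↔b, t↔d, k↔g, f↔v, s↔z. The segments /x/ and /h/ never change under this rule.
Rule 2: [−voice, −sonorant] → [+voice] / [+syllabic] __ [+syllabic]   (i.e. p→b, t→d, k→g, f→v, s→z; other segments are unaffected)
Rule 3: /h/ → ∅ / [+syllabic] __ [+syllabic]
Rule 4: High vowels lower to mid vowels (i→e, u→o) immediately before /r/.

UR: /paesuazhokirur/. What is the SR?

paezuashogeror

Rule 1 (regressive voicing assimilation): /z/ precedes the voiceless obstruent /h/, so it devoices to [s] by assimilation. /paesuazhokirur/ → paesuashokirur.
Rule 2 (intervocalic voicing): /s/ is a voiceless obstruent between vowels /e/ and /u/, so it voices to [z]. /k/ is a voiceless obstruent between vowels /o/ and /i/, so it voices to [g]. /paesuashokirur/ → paezuashogirur.
Rule 3 (intervocalic h-deletion): no segment meets the environment; /paezuashogirur/ is unchanged.
Rule 4 (pre-rhotic lowering): /i/ is a high vowel immediately before /r/, so it lowers to [e]. /u/ is a high vowel immediately before /r/, so it lowers to [o]. /paezuashogirur/ → paezuashogeror.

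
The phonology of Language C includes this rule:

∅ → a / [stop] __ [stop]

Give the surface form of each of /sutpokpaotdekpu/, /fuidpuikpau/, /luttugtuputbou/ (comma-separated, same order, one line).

/sutpokpaotdekpu/: /t/ and /p/ form a stop–stop cluster, so [a] is inserted between them. /k/ and /p/ form a stop–stop cluster, so [a] is inserted between them. /t/ and /d/ form a stop–stop cluster, so [a] is inserted between them. /k/ and /p/ form a stop–stop cluster, so [a] is inserted between them. → [sutapokapaotadekapu].
/fuidpuikpau/: /d/ and /p/ form a stop–stop cluster, so [a] is inserted between them. /k/ and /p/ form a stop–stop cluster, so [a] is inserted between them. → [fuidapuikapau].
/luttugtuputbou/: /t/ and /t/ form a stop–stop cluster, so [a] is inserted between them. /g/ and /t/ form a stop–stop cluster, so [a] is inserted between them. /t/ and /b/ form a stop–stop cluster, so [a] is inserted between them. → [lutatugatuputabou].

sutapokapaotadekapu, fuidapuikapau, lutatugatuputabou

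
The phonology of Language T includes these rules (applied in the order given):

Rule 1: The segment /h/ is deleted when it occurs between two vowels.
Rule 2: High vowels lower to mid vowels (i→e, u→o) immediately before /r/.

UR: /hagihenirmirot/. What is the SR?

Rule 1 (intervocalic h-deletion): /h/ occurs between vowels /i/ and /e/, so it deletes. /hagihenirmirot/ → hagienirmirot.
Rule 2 (pre-rhotic lowering): /i/ is a high vowel immediately before /r/, so it lowers to [e]. /i/ is a high vowel immediately before /r/, so it lowers to [e]. /hagienirmirot/ → hagienermerot.

hagienermerot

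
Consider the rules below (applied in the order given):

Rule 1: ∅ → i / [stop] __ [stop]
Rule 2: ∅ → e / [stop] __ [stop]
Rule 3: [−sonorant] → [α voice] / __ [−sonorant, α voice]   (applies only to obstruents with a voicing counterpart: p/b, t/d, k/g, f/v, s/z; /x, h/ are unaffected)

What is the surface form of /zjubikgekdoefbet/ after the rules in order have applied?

Rule 1 (stop-cluster i-epenthesis): /k/ and /g/ form a stop–stop cluster, so [i] is inserted between them. /k/ and /d/ form a stop–stop cluster, so [i] is inserted between them. /zjubikgekdoefbet/ → zjubikigekidoefbet.
Rule 2 (stop-cluster e-epenthesis): no segment meets the environment; /zjubikigekidoefbet/ is unchanged.
Rule 3 (regressive voicing assimilation): /f/ precedes the voiced obstruent /b/, so it voices to [v] by assimilation. /zjubikigekidoefbet/ → zjubikigekidoevbet.

zjubikigekidoevbet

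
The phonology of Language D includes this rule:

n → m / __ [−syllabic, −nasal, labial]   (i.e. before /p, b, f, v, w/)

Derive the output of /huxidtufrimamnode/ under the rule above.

No segment of /huxidtufrimamnode/ meets the structural description of the rule, so the form surfaces unchanged.

huxidtufrimamnode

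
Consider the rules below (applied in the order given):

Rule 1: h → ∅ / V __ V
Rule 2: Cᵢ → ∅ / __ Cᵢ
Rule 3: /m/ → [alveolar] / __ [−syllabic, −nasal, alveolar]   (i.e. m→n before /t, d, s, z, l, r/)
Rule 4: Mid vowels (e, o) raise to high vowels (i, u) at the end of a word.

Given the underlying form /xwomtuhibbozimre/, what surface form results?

Rule 1 (intervocalic h-deletion): /h/ occurs between vowels /u/ and /i/, so it deletes. /xwomtuhibbozimre/ → xwomtuibbozimre.
Rule 2 (degemination): /bb/ is a geminate; the first /b/ deletes. /xwomtuibbozimre/ → xwomtuibozimre.
Rule 3 (nasal place assimilation): /m/ precedes the alveolar consonant /t/, so it assimilates in place to [n]. /m/ precedes the alveolar consonant /r/, so it assimilates in place to [n]. /xwomtuibozimre/ → xwontuibozinre.
Rule 4 (final vowel raising): /e/ is a mid vowel in word-final position, so it raises to [i]. /xwontuibozinre/ → xwontuibozinri.

xwontuibozinri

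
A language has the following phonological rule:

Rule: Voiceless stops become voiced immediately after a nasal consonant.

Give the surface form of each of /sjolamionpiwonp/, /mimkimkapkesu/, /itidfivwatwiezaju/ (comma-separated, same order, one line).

/sjolamionpiwonp/: /p/ is a voiceless stop immediately after the nasal /n/, so it voices to [b]. /p/ is a voiceless stop immediately after the nasal /n/, so it voices to [b]. → [sjolamionbiwonb].
/mimkimkapkesu/: /k/ is a voiceless stop immediately after the nasal /m/, so it voices to [g]. /k/ is a voiceless stop immediately after the nasal /m/, so it voices to [g]. → [mimgimgapkesu].
/itidfivwatwiezaju/: the rule's environment is not met; surfaces unchanged as [itidfivwatwiezaju].

sjolamionbiwonb, mimgimgapkesu, itidfivwatwiezaju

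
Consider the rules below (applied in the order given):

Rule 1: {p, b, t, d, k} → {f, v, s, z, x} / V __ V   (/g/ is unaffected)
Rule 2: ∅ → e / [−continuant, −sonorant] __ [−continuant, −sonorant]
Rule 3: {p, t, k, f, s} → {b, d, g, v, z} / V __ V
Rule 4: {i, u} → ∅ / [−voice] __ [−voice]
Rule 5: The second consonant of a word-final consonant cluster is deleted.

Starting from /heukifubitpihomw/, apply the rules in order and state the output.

Rule 1 (intervocalic spirantization): /k/ is a stop between vowels /u/ and /i/, so it spirantizes to the fricative [x]. /b/ is a stop between vowels /u/ and /i/, so it spirantizes to the fricative [v]. /heukifubitpihomw/ → heuxifuvitpihomw.
Rule 2 (stop-cluster e-epenthesis): /t/ and /p/ form a stop–stop cluster, so [e] is inserted between them. /heuxifuvitpihomw/ → heuxifuvitepihomw.
Rule 3 (intervocalic voicing): /f/ is a voiceless obstruent between vowels /i/ and /u/, so it voices to [v]. /t/ is a voiceless obstruent between vowels /i/ and /e/, so it voices to [d]. /p/ is a voiceless obstruent between vowels /e/ and /i/, so it voices to [b]. /heuxifuvitepihomw/ → heuxivuvidebihomw.
Rule 4 (high vowel syncope): no segment meets the environment; /heuxivuvidebihomw/ is unchanged.
Rule 5 (final cluster simplification): /w/ is the second consonant of a word-final cluster /mw/, so it deletes. /heuxivuvidebihomw/ → heuxivuvidebihom.

heuxivuvidebihom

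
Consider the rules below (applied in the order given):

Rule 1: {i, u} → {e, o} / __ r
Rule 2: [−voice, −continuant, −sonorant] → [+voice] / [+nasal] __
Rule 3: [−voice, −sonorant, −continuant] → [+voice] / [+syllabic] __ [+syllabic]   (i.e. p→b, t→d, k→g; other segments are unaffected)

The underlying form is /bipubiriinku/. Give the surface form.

bibuberiingu

Rule 1 (pre-rhotic lowering): /i/ is a high vowel immediately before /r/, so it lowers to [e]. /bipubiriinku/ → bipuberiinku.
Rule 2 (post-nasal voicing): /k/ is a voiceless stop immediately after the nasal /n/, so it voices to [g]. /bipuberiinku/ → bipuberiingu.
Rule 3 (intervocalic voicing): /p/ is a voiceless stop between vowels /i/ and /u/, so it voices to [b]. /bipuberiingu/ → bibuberiingu.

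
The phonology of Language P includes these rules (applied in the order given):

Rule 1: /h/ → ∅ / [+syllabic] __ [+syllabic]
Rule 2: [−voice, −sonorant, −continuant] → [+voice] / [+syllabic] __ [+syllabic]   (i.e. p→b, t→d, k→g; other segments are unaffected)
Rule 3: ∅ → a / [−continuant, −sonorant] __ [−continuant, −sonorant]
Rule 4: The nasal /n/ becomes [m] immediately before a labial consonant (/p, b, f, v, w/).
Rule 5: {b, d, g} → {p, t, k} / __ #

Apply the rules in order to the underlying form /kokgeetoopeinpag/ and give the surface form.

Rule 1 (intervocalic h-deletion): no segment meets the environment; /kokgeetoopeinpag/ is unchanged.
Rule 2 (intervocalic voicing): /t/ is a voiceless stop between vowels /e/ and /o/, so it voices to [d]. /p/ is a voiceless stop between vowels /o/ and /e/, so it voices to [b]. /kokgeetoopeinpag/ → kokgeedoobeinpag.
Rule 3 (stop-cluster a-epenthesis): /k/ and /g/ form a stop–stop cluster, so [a] is inserted between them. /kokgeedoobeinpag/ → kokageedoobeinpag.
Rule 4 (nasal place assimilation): /n/ precedes the labial consonant /p/, so it assimilates in place to [m]. /kokageedoobeinpag/ → kokageedoobeimpag.
Rule 5 (final devoicing): /g/ is a voiced stop in word-final position, so it devoices to [k]. /kokageedoobeimpag/ → kokageedoobeimpak.

kokageedoobeimpak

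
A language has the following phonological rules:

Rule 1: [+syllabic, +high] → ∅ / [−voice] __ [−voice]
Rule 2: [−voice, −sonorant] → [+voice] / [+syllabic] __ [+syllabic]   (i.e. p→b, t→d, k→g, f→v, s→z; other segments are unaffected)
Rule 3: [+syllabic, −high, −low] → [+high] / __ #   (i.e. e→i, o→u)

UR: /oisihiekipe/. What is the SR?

oishiekpi

Rule 1 (high vowel syncope): /i/ is a high vowel flanked by voiceless consonants /s/ and /h/, so it deletes. /i/ is a high vowel flanked by voiceless consonants /k/ and /p/, so it deletes. /oisihiekipe/ → oishiekpe.
Rule 2 (intervocalic voicing): no segment meets the environment; /oishiekpe/ is unchanged.
Rule 3 (final vowel raising): /e/ is a mid vowel in word-final position, so it raises to [i]. /oishiekpe/ → oishiekpi.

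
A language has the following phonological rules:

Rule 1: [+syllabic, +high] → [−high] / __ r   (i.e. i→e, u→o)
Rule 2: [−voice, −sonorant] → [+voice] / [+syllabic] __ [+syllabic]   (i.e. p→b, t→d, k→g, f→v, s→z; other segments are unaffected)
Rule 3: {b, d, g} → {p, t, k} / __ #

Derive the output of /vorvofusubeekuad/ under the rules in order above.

vorvovuzubeeguat

Rule 1 (pre-rhotic lowering): no segment meets the environment; /vorvofusubeekuad/ is unchanged.
Rule 2 (intervocalic voicing): /f/ is a voiceless obstruent between vowels /o/ and /u/, so it voices to [v]. /s/ is a voiceless obstruent between vowels /u/ and /u/, so it voices to [z]. /k/ is a voiceless obstruent between vowels /e/ and /u/, so it voices to [g]. /vorvofusubeekuad/ → vorvovuzubeeguad.
Rule 3 (final devoicing): /d/ is a voiced stop in word-final position, so it devoices to [t]. /vorvovuzubeeguad/ → vorvovuzubeeguat.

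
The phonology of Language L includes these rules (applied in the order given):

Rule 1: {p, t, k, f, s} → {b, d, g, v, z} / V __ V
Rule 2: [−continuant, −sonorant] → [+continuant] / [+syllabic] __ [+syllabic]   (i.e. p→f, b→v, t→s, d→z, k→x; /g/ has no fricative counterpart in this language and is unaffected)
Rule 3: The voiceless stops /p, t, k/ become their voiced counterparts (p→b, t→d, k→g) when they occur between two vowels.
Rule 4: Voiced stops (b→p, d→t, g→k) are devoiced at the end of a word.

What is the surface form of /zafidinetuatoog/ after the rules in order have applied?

Rule 1 (intervocalic voicing): /f/ is a voiceless obstruent between vowels /a/ and /i/, so it voices to [v]. /t/ is a voiceless obstruent between vowels /e/ and /u/, so it voices to [d]. /t/ is a voiceless obstruent between vowels /a/ and /o/, so it voices to [d]. /zafidinetuatoog/ → zavidineduadoog.
Rule 2 (intervocalic spirantization): /d/ is a stop between vowels /i/ and /i/, so it spirantizes to the fricative [z]. /d/ is a stop between vowels /e/ and /u/, so it spirantizes to the fricative [z]. /d/ is a stop between vowels /a/ and /o/, so it spirantizes to the fricative [z]. /zavidineduadoog/ → zavizinezuazoog.
Rule 3 (intervocalic voicing): no segment meets the environment; /zavizinezuazoog/ is unchanged.
Rule 4 (final devoicing): /g/ is a voiced stop in word-final position, so it devoices to [k]. /zavizinezuazoog/ → zavizinezuazook.

zavizinezuazook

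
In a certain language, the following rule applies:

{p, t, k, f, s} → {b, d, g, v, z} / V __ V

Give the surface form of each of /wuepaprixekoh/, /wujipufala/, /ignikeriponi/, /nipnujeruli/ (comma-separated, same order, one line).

/wuepaprixekoh/: /p/ is a voiceless obstruent between vowels /e/ and /a/, so it voices to [b]. /k/ is a voiceless obstruent between vowels /e/ and /o/, so it voices to [g]. → [wuebaprixegoh].
/wujipufala/: /p/ is a voiceless obstruent between vowels /i/ and /u/, so it voices to [b]. /f/ is a voiceless obstruent between vowels /u/ and /a/, so it voices to [v]. → [wujibuvala].
/ignikeriponi/: /k/ is a voiceless obstruent between vowels /i/ and /e/, so it voices to [g]. /p/ is a voiceless obstruent between vowels /i/ and /o/, so it voices to [b]. → [ignigeriboni].
/nipnujeruli/: the rule's environment is not met; surfaces unchanged as [nipnujeruli].

wuebaprixegoh, wujibuvala, ignigeriboni, nipnujeruli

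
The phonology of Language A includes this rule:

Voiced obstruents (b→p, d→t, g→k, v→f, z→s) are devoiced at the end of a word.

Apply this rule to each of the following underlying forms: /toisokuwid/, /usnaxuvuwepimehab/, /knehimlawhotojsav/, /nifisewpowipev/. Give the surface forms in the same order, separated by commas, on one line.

toisokuwit, usnaxuvuwepimehap, knehimlawhotojsaf, nifisewpowipef

/toisokuwid/: /d/ is a voiced obstruent in word-final position, so it devoices to [t]. → [toisokuwit].
/usnaxuvuwepimehab/: /b/ is a voiced obstruent in word-final position, so it devoices to [p]. → [usnaxuvuwepimehap].
/knehimlawhotojsav/: /v/ is a voiced obstruent in word-final position, so it devoices to [f]. → [knehimlawhotojsaf].
/nifisewpowipev/: /v/ is a voiced obstruent in word-final position, so it devoices to [f]. → [nifisewpowipef].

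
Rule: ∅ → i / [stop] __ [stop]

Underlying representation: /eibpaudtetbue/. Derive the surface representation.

eibipauditetibue

/b/ and /p/ form a stop–stop cluster, so [i] is inserted between them.
/d/ and /t/ form a stop–stop cluster, so [i] is inserted between them.
/t/ and /b/ form a stop–stop cluster, so [i] is inserted between them.
Surface form: [eibipauditetibue].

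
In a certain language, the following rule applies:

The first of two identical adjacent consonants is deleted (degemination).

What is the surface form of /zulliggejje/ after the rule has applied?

/ll/ is a geminate; the first /l/ deletes.
/gg/ is a geminate; the first /g/ deletes.
/jj/ is a geminate; the first /j/ deletes.
Surface form: [zuligeje].

zuligeje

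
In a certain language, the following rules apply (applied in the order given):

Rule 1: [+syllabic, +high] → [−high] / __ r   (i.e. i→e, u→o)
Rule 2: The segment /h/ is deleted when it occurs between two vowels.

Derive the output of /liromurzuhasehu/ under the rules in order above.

leromorzuaseu

Rule 1 (pre-rhotic lowering): /i/ is a high vowel immediately before /r/, so it lowers to [e]. /u/ is a high vowel immediately before /r/, so it lowers to [o]. /liromurzuhasehu/ → leromorzuhasehu.
Rule 2 (intervocalic h-deletion): /h/ occurs between vowels /u/ and /a/, so it deletes. /h/ occurs between vowels /e/ and /u/, so it deletes. /leromorzuhasehu/ → leromorzuaseu.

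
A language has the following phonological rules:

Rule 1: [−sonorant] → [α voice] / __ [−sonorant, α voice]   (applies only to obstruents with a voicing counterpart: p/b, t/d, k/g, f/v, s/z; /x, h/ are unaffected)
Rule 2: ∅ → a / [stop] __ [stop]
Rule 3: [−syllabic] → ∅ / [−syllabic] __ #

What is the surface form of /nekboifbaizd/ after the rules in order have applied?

Rule 1 (regressive voicing assimilation): /k/ precedes the voiced obstruent /b/, so it voices to [g] by assimilation. /f/ precedes the voiced obstruent /b/, so it voices to [v] by assimilation. /nekboifbaizd/ → negboivbaizd.
Rule 2 (stop-cluster a-epenthesis): /g/ and /b/ form a stop–stop cluster, so [a] is inserted between them. /negboivbaizd/ → negaboivbaizd.
Rule 3 (final cluster simplification): /d/ is the second consonant of a word-final cluster /zd/, so it deletes. /negaboivbaizd/ → negaboivbaiz.

negaboivbaiz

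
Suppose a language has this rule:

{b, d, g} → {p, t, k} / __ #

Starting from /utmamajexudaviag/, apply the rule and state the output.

utmamajexudaviak

/g/ is a voiced stop in word-final position, so it devoices to [k].
The other instance of /d/ does not occur in the required environment and remains unchanged.
Surface form: [utmamajexudaviak].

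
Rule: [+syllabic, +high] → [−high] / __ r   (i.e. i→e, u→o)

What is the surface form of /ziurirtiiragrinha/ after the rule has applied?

/u/ is a high vowel immediately before /r/, so it lowers to [o].
/i/ is a high vowel immediately before /r/, so it lowers to [e].
/i/ is a high vowel immediately before /r/, so it lowers to [e].
Surface form: [ziorertieragrinha].

ziorertieragrinha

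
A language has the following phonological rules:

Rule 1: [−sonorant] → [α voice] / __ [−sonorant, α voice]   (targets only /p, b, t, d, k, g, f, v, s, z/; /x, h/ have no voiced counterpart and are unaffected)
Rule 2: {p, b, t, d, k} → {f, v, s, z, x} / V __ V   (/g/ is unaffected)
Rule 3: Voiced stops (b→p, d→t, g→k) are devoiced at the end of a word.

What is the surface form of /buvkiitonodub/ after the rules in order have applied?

Rule 1 (regressive voicing assimilation): /v/ precedes the voiceless obstruent /k/, so it devoices to [f] by assimilation. /buvkiitonodub/ → bufkiitonodub.
Rule 2 (intervocalic spirantization): /t/ is a stop between vowels /i/ and /o/, so it spirantizes to the fricative [s]. /d/ is a stop between vowels /o/ and /u/, so it spirantizes to the fricative [z]. /bufkiitonodub/ → bufkiisonozub.
Rule 3 (final devoicing): /b/ is a voiced stop in word-final position, so it devoices to [p]. /bufkiisonozub/ → bufkiisonozup.

bufkiisonozup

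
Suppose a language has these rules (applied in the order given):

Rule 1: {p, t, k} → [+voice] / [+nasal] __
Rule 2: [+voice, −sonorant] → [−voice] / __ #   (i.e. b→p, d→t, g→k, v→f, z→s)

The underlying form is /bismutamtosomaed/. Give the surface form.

bismutamdosomaet

Rule 1 (post-nasal voicing): /t/ is a voiceless stop immediately after the nasal /m/, so it voices to [d]. /bismutamtosomaed/ → bismutamdosomaed.
Rule 2 (final devoicing): /d/ is a voiced obstruent in word-final position, so it devoices to [t]. /bismutamdosomaed/ → bismutamdosomaet.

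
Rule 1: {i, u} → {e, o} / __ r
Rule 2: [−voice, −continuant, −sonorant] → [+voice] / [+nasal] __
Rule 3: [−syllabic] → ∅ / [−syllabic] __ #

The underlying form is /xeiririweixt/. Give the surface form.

Rule 1 (pre-rhotic lowering): /i/ is a high vowel immediately before /r/, so it lowers to [e]. /i/ is a high vowel immediately before /r/, so it lowers to [e]. /xeiririweixt/ → xeereriweixt.
Rule 2 (post-nasal voicing): no segment meets the environment; /xeereriweixt/ is unchanged.
Rule 3 (final cluster simplification): /t/ is the second consonant of a word-final cluster /xt/, so it deletes. /xeereriweixt/ → xeereriweix.

xeereriweix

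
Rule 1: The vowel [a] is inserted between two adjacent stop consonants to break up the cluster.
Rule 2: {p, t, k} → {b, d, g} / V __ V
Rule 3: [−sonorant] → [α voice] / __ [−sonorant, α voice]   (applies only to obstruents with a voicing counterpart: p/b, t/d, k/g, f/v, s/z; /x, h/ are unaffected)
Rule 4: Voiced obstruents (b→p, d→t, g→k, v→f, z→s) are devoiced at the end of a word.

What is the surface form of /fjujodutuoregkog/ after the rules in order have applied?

fjujoduduoregagok

Rule 1 (stop-cluster a-epenthesis): /g/ and /k/ form a stop–stop cluster, so [a] is inserted between them. /fjujodutuoregkog/ → fjujodutuoregakog.
Rule 2 (intervocalic voicing): /t/ is a voiceless stop between vowels /u/ and /u/, so it voices to [d]. /k/ is a voiceless stop between vowels /a/ and /o/, so it voices to [g]. /fjujodutuoregakog/ → fjujoduduoregagog.
Rule 3 (regressive voicing assimilation): no segment meets the environment; /fjujoduduoregagog/ is unchanged.
Rule 4 (final devoicing): /g/ is a voiced obstruent in word-final position, so it devoices to [k]. /fjujoduduoregagog/ → fjujoduduoregagok.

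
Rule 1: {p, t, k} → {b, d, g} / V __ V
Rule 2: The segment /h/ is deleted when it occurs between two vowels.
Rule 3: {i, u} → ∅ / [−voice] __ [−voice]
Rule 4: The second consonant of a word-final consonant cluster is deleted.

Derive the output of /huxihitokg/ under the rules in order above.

Rule 1 (intervocalic voicing): /t/ is a voiceless stop between vowels /i/ and /o/, so it voices to [d]. /huxihitokg/ → huxihidokg.
Rule 2 (intervocalic h-deletion): /h/ occurs between vowels /i/ and /i/, so it deletes. /huxihidokg/ → huxiidokg.
Rule 3 (high vowel syncope): /u/ is a high vowel flanked by voiceless consonants /h/ and /x/, so it deletes. /huxiidokg/ → hxiidokg.
Rule 4 (final cluster simplification): /g/ is the second consonant of a word-final cluster /kg/, so it deletes. /hxiidokg/ → hxiidok.

hxiidok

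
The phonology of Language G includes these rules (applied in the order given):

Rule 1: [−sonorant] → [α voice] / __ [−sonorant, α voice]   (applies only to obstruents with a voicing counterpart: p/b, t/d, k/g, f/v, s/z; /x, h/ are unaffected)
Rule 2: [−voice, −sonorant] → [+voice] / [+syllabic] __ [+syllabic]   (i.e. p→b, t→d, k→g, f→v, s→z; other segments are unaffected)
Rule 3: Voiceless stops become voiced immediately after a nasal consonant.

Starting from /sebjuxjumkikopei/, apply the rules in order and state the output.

Rule 1 (regressive voicing assimilation): no segment meets the environment; /sebjuxjumkikopei/ is unchanged.
Rule 2 (intervocalic voicing): /k/ is a voiceless obstruent between vowels /i/ and /o/, so it voices to [g]. /p/ is a voiceless obstruent between vowels /o/ and /e/, so it voices to [b]. /sebjuxjumkikopei/ → sebjuxjumkigobei.
Rule 3 (post-nasal voicing): /k/ is a voiceless stop immediately after the nasal /m/, so it voices to [g]. /sebjuxjumkigobei/ → sebjuxjumgigobei.

sebjuxjumgigobei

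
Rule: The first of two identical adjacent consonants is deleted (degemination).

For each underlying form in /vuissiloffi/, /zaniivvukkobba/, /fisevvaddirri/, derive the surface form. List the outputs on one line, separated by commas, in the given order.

vuisilofi, zaniivukoba, fisevadiri

/vuissiloffi/: /ss/ is a geminate; the first /s/ deletes. /ff/ is a geminate; the first /f/ deletes. → [vuisilofi].
/zaniivvukkobba/: /vv/ is a geminate; the first /v/ deletes. /kk/ is a geminate; the first /k/ deletes. /bb/ is a geminate; the first /b/ deletes. → [zaniivukoba].
/fisevvaddirri/: /vv/ is a geminate; the first /v/ deletes. /dd/ is a geminate; the first /d/ deletes. /rr/ is a geminate; the first /r/ deletes. → [fisevadiri].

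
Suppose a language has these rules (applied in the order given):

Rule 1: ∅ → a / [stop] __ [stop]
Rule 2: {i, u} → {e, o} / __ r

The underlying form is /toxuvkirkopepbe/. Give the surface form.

Rule 1 (stop-cluster a-epenthesis): /p/ and /b/ form a stop–stop cluster, so [a] is inserted between them. /toxuvkirkopepbe/ → toxuvkirkopepabe.
Rule 2 (pre-rhotic lowering): /i/ is a high vowel immediately before /r/, so it lowers to [e]. /toxuvkirkopepabe/ → toxuvkerkopepabe.

toxuvkerkopepabe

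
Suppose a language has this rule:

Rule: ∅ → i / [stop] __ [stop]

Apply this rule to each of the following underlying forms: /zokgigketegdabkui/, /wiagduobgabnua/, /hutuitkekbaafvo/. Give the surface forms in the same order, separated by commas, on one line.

zokigigiketegidabikui, wiagiduobigabnua, hutuitikekibaafvo

/zokgigketegdabkui/: /k/ and /g/ form a stop–stop cluster, so [i] is inserted between them. /g/ and /k/ form a stop–stop cluster, so [i] is inserted between them. /g/ and /d/ form a stop–stop cluster, so [i] is inserted between them. /b/ and /k/ form a stop–stop cluster, so [i] is inserted between them. → [zokigigiketegidabikui].
/wiagduobgabnua/: /g/ and /d/ form a stop–stop cluster, so [i] is inserted between them. /b/ and /g/ form a stop–stop cluster, so [i] is inserted between them. → [wiagiduobigabnua].
/hutuitkekbaafvo/: /t/ and /k/ form a stop–stop cluster, so [i] is inserted between them. /k/ and /b/ form a stop–stop cluster, so [i] is inserted between them. → [hutuitikekibaafvo].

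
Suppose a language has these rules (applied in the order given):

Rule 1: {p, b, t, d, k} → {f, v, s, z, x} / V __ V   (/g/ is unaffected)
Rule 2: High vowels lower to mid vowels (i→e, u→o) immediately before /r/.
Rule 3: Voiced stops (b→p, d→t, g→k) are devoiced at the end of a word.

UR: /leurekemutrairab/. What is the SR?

Rule 1 (intervocalic spirantization): /k/ is a stop between vowels /e/ and /e/, so it spirantizes to the fricative [x]. /leurekemutrairab/ → leurexemutrairab.
Rule 2 (pre-rhotic lowering): /u/ is a high vowel immediately before /r/, so it lowers to [o]. /i/ is a high vowel immediately before /r/, so it lowers to [e]. /leurexemutrairab/ → leorexemutraerab.
Rule 3 (final devoicing): /b/ is a voiced stop in word-final position, so it devoices to [p]. /leorexemutraerab/ → leorexemutraerap.

leorexemutraerap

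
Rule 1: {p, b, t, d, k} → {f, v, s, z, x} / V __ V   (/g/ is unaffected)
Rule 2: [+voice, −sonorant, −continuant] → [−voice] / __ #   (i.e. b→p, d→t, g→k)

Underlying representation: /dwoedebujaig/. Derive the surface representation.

dwoezevujaik

Rule 1 (intervocalic spirantization): /d/ is a stop between vowels /e/ and /e/, so it spirantizes to the fricative [z]. /b/ is a stop between vowels /e/ and /u/, so it spirantizes to the fricative [v]. /dwoedebujaig/ → dwoezevujaig.
Rule 2 (final devoicing): /g/ is a voiced stop in word-final position, so it devoices to [k]. /dwoezevujaig/ → dwoezevujaik.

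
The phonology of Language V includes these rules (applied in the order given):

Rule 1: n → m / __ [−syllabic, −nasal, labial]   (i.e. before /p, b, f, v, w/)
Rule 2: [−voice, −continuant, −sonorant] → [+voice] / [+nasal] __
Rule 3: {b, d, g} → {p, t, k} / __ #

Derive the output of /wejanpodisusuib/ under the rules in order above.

Rule 1 (nasal place assimilation): /n/ precedes the labial consonant /p/, so it assimilates in place to [m]. /wejanpodisusuib/ → wejampodisusuib.
Rule 2 (post-nasal voicing): /p/ is a voiceless stop immediately after the nasal /m/, so it voices to [b]. /wejampodisusuib/ → wejambodisusuib.
Rule 3 (final devoicing): /b/ is a voiced stop in word-final position, so it devoices to [p]. /wejambodisusuib/ → wejambodisusuip.

wejambodisusuip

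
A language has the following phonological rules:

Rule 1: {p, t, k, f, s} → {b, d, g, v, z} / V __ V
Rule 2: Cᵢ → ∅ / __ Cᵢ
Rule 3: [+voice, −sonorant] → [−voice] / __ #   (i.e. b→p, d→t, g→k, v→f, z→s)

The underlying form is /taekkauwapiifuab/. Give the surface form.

taekauwabiivuap

Rule 1 (intervocalic voicing): /p/ is a voiceless obstruent between vowels /a/ and /i/, so it voices to [b]. /f/ is a voiceless obstruent between vowels /i/ and /u/, so it voices to [v]. /taekkauwapiifuab/ → taekkauwabiivuab.
Rule 2 (degemination): /kk/ is a geminate; the first /k/ deletes. /taekkauwabiivuab/ → taekauwabiivuab.
Rule 3 (final devoicing): /b/ is a voiced obstruent in word-final position, so it devoices to [p]. /taekauwabiivuab/ → taekauwabiivuap.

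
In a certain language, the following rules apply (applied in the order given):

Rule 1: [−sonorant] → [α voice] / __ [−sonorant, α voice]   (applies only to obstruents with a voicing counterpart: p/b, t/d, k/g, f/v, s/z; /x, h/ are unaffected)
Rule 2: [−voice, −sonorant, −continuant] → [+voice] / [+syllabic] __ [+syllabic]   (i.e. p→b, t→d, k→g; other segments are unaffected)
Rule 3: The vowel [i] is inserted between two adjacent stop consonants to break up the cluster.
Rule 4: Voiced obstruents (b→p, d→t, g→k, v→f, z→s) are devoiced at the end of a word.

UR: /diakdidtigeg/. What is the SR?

diagidititigek

Rule 1 (regressive voicing assimilation): /k/ precedes the voiced obstruent /d/, so it voices to [g] by assimilation. /d/ precedes the voiceless obstruent /t/, so it devoices to [t] by assimilation. /diakdidtigeg/ → diagdittigeg.
Rule 2 (intervocalic voicing): no segment meets the environment; /diagdittigeg/ is unchanged.
Rule 3 (stop-cluster i-epenthesis): /g/ and /d/ form a stop–stop cluster, so [i] is inserted between them. /t/ and /t/ form a stop–stop cluster, so [i] is inserted between them. /diagdittigeg/ → diagidititigeg.
Rule 4 (final devoicing): /g/ is a voiced obstruent in word-final position, so it devoices to [k]. /diagidititigeg/ → diagidititigek.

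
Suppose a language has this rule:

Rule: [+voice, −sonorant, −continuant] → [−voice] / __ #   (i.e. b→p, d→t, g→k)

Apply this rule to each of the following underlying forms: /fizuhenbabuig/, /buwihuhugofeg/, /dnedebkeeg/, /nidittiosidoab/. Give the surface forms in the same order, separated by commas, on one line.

fizuhenbabuik, buwihuhugofek, dnedebkeek, nidittiosidoap

/fizuhenbabuig/: /g/ is a voiced stop in word-final position, so it devoices to [k]. → [fizuhenbabuik].
/buwihuhugofeg/: /g/ is a voiced stop in word-final position, so it devoices to [k]. → [buwihuhugofek].
/dnedebkeeg/: /g/ is a voiced stop in word-final position, so it devoices to [k]. → [dnedebkeek].
/nidittiosidoab/: /b/ is a voiced stop in word-final position, so it devoices to [p]. → [nidittiosidoap].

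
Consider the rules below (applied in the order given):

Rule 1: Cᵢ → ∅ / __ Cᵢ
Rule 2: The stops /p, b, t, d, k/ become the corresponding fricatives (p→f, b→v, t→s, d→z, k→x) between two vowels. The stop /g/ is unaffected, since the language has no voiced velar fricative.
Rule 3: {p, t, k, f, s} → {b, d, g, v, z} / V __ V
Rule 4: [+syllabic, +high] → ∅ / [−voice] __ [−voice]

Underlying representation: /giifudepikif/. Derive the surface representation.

giivuzevixf

Rule 1 (degemination): no segment meets the environment; /giifudepikif/ is unchanged.
Rule 2 (intervocalic spirantization): /d/ is a stop between vowels /u/ and /e/, so it spirantizes to the fricative [z]. /p/ is a stop between vowels /e/ and /i/, so it spirantizes to the fricative [f]. /k/ is a stop between vowels /i/ and /i/, so it spirantizes to the fricative [x]. /giifudepikif/ → giifuzefixif.
Rule 3 (intervocalic voicing): /f/ is a voiceless obstruent between vowels /i/ and /u/, so it voices to [v]. /f/ is a voiceless obstruent between vowels /e/ and /i/, so it voices to [v]. /giifuzefixif/ → giivuzevixif.
Rule 4 (high vowel syncope): /i/ is a high vowel flanked by voiceless consonants /x/ and /f/, so it deletes. /giivuzevixif/ → giivuzevixf.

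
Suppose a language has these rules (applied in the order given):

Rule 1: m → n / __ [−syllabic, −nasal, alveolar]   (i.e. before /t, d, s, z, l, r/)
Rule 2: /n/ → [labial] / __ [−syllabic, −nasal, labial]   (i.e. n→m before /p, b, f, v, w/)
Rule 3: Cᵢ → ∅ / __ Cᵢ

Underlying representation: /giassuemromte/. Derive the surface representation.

Rule 1 (nasal place assimilation): /m/ precedes the alveolar consonant /r/, so it assimilates in place to [n]. /m/ precedes the alveolar consonant /t/, so it assimilates in place to [n]. /giassuemromte/ → giassuenronte.
Rule 2 (nasal place assimilation): no segment meets the environment; /giassuenronte/ is unchanged.
Rule 3 (degemination): /ss/ is a geminate; the first /s/ deletes. /giassuenronte/ → giasuenronte.

giasuenronte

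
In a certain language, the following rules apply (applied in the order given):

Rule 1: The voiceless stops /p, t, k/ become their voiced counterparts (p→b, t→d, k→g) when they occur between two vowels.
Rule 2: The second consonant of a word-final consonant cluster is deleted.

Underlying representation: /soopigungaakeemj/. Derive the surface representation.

Rule 1 (intervocalic voicing): /p/ is a voiceless stop between vowels /o/ and /i/, so it voices to [b]. /k/ is a voiceless stop between vowels /a/ and /e/, so it voices to [g]. /soopigungaakeemj/ → soobigungaageemj.
Rule 2 (final cluster simplification): /j/ is the second consonant of a word-final cluster /mj/, so it deletes. /soobigungaageemj/ → soobigungaageem.

soobigungaageem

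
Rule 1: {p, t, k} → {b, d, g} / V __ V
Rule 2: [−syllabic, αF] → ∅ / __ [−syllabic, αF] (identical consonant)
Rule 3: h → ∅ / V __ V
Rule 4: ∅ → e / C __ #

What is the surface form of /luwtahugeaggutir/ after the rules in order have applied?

Rule 1 (intervocalic voicing): /t/ is a voiceless stop between vowels /u/ and /i/, so it voices to [d]. /luwtahugeaggutir/ → luwtahugeaggudir.
Rule 2 (degemination): /gg/ is a geminate; the first /g/ deletes. /luwtahugeaggudir/ → luwtahugeagudir.
Rule 3 (intervocalic h-deletion): /h/ occurs between vowels /a/ and /u/, so it deletes. /luwtahugeagudir/ → luwtaugeagudir.
Rule 4 (final e-epenthesis): the form ends in the consonant /r/, so [e] is inserted word-finally. /luwtaugeagudir/ → luwtaugeagudire.

luwtaugeagudire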